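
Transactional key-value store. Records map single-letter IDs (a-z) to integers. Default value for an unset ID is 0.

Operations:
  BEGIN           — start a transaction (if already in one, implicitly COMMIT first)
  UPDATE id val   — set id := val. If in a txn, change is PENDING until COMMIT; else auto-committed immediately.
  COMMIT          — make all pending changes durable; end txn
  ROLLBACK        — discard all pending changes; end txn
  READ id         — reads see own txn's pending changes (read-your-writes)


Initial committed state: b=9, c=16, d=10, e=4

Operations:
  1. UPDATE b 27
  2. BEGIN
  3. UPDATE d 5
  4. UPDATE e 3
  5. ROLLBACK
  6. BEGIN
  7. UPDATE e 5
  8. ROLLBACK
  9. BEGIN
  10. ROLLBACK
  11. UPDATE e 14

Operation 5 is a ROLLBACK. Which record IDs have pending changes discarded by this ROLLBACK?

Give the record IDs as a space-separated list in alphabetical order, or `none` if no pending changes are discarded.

Initial committed: {b=9, c=16, d=10, e=4}
Op 1: UPDATE b=27 (auto-commit; committed b=27)
Op 2: BEGIN: in_txn=True, pending={}
Op 3: UPDATE d=5 (pending; pending now {d=5})
Op 4: UPDATE e=3 (pending; pending now {d=5, e=3})
Op 5: ROLLBACK: discarded pending ['d', 'e']; in_txn=False
Op 6: BEGIN: in_txn=True, pending={}
Op 7: UPDATE e=5 (pending; pending now {e=5})
Op 8: ROLLBACK: discarded pending ['e']; in_txn=False
Op 9: BEGIN: in_txn=True, pending={}
Op 10: ROLLBACK: discarded pending []; in_txn=False
Op 11: UPDATE e=14 (auto-commit; committed e=14)
ROLLBACK at op 5 discards: ['d', 'e']

Answer: d e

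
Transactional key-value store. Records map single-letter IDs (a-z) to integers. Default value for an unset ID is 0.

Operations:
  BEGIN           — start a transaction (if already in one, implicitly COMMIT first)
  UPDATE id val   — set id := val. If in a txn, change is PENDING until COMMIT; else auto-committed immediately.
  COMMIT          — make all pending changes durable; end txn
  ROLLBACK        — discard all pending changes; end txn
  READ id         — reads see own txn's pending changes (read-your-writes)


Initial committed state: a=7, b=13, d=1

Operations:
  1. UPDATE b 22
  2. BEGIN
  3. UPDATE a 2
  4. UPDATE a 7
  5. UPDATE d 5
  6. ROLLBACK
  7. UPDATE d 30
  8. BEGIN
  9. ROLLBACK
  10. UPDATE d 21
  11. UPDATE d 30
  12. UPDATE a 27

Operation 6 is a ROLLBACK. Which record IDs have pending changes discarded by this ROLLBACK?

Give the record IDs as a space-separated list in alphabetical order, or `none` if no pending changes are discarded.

Answer: a d

Derivation:
Initial committed: {a=7, b=13, d=1}
Op 1: UPDATE b=22 (auto-commit; committed b=22)
Op 2: BEGIN: in_txn=True, pending={}
Op 3: UPDATE a=2 (pending; pending now {a=2})
Op 4: UPDATE a=7 (pending; pending now {a=7})
Op 5: UPDATE d=5 (pending; pending now {a=7, d=5})
Op 6: ROLLBACK: discarded pending ['a', 'd']; in_txn=False
Op 7: UPDATE d=30 (auto-commit; committed d=30)
Op 8: BEGIN: in_txn=True, pending={}
Op 9: ROLLBACK: discarded pending []; in_txn=False
Op 10: UPDATE d=21 (auto-commit; committed d=21)
Op 11: UPDATE d=30 (auto-commit; committed d=30)
Op 12: UPDATE a=27 (auto-commit; committed a=27)
ROLLBACK at op 6 discards: ['a', 'd']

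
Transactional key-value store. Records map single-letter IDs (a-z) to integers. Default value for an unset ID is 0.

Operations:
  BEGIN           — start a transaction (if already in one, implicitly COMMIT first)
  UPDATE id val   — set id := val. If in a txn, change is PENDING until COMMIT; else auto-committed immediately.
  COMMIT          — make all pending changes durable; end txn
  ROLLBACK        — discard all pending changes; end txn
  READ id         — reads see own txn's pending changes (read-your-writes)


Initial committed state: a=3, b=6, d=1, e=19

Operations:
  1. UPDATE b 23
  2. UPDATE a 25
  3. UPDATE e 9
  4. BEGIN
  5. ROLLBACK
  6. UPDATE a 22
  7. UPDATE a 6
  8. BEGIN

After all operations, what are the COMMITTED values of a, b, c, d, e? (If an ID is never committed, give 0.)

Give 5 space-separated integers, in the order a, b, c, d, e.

Initial committed: {a=3, b=6, d=1, e=19}
Op 1: UPDATE b=23 (auto-commit; committed b=23)
Op 2: UPDATE a=25 (auto-commit; committed a=25)
Op 3: UPDATE e=9 (auto-commit; committed e=9)
Op 4: BEGIN: in_txn=True, pending={}
Op 5: ROLLBACK: discarded pending []; in_txn=False
Op 6: UPDATE a=22 (auto-commit; committed a=22)
Op 7: UPDATE a=6 (auto-commit; committed a=6)
Op 8: BEGIN: in_txn=True, pending={}
Final committed: {a=6, b=23, d=1, e=9}

Answer: 6 23 0 1 9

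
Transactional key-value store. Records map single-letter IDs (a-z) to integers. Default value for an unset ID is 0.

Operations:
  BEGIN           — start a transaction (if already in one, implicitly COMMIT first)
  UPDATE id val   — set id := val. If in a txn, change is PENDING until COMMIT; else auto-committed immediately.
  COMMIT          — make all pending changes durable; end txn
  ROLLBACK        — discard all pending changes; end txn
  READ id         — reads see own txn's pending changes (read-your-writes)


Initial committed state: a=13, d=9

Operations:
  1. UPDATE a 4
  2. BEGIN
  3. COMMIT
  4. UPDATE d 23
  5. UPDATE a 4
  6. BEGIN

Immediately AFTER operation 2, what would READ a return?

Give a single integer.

Initial committed: {a=13, d=9}
Op 1: UPDATE a=4 (auto-commit; committed a=4)
Op 2: BEGIN: in_txn=True, pending={}
After op 2: visible(a) = 4 (pending={}, committed={a=4, d=9})

Answer: 4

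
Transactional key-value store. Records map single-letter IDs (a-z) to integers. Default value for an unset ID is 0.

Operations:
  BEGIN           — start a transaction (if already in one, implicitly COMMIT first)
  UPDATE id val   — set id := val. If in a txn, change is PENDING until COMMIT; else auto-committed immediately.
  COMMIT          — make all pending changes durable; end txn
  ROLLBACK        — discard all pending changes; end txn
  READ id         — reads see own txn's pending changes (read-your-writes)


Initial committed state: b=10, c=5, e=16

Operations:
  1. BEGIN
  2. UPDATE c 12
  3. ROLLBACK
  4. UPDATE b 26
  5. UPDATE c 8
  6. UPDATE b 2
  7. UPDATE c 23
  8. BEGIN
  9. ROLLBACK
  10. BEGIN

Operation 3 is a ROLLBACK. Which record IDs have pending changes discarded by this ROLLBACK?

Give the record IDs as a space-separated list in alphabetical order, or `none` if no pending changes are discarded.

Initial committed: {b=10, c=5, e=16}
Op 1: BEGIN: in_txn=True, pending={}
Op 2: UPDATE c=12 (pending; pending now {c=12})
Op 3: ROLLBACK: discarded pending ['c']; in_txn=False
Op 4: UPDATE b=26 (auto-commit; committed b=26)
Op 5: UPDATE c=8 (auto-commit; committed c=8)
Op 6: UPDATE b=2 (auto-commit; committed b=2)
Op 7: UPDATE c=23 (auto-commit; committed c=23)
Op 8: BEGIN: in_txn=True, pending={}
Op 9: ROLLBACK: discarded pending []; in_txn=False
Op 10: BEGIN: in_txn=True, pending={}
ROLLBACK at op 3 discards: ['c']

Answer: c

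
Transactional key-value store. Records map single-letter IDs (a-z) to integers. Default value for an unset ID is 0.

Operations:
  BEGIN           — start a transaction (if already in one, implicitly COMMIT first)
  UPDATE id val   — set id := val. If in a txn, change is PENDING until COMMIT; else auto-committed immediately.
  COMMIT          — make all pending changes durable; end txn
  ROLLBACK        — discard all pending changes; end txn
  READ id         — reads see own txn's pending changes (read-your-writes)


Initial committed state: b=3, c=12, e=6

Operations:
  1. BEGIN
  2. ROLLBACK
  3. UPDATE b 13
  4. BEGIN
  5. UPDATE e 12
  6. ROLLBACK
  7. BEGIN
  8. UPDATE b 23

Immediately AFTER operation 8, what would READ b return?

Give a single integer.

Answer: 23

Derivation:
Initial committed: {b=3, c=12, e=6}
Op 1: BEGIN: in_txn=True, pending={}
Op 2: ROLLBACK: discarded pending []; in_txn=False
Op 3: UPDATE b=13 (auto-commit; committed b=13)
Op 4: BEGIN: in_txn=True, pending={}
Op 5: UPDATE e=12 (pending; pending now {e=12})
Op 6: ROLLBACK: discarded pending ['e']; in_txn=False
Op 7: BEGIN: in_txn=True, pending={}
Op 8: UPDATE b=23 (pending; pending now {b=23})
After op 8: visible(b) = 23 (pending={b=23}, committed={b=13, c=12, e=6})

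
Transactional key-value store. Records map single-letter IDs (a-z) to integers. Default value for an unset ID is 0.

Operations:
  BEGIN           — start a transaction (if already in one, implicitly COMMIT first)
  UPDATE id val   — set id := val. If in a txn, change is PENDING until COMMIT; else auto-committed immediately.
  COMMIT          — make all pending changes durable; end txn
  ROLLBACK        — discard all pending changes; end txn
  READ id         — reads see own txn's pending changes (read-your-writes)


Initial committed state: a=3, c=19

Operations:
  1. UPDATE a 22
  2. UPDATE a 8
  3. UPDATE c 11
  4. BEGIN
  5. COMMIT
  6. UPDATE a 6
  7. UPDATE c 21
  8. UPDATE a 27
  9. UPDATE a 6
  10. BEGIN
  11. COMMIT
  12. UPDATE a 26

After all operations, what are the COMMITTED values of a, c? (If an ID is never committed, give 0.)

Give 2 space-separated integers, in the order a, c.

Initial committed: {a=3, c=19}
Op 1: UPDATE a=22 (auto-commit; committed a=22)
Op 2: UPDATE a=8 (auto-commit; committed a=8)
Op 3: UPDATE c=11 (auto-commit; committed c=11)
Op 4: BEGIN: in_txn=True, pending={}
Op 5: COMMIT: merged [] into committed; committed now {a=8, c=11}
Op 6: UPDATE a=6 (auto-commit; committed a=6)
Op 7: UPDATE c=21 (auto-commit; committed c=21)
Op 8: UPDATE a=27 (auto-commit; committed a=27)
Op 9: UPDATE a=6 (auto-commit; committed a=6)
Op 10: BEGIN: in_txn=True, pending={}
Op 11: COMMIT: merged [] into committed; committed now {a=6, c=21}
Op 12: UPDATE a=26 (auto-commit; committed a=26)
Final committed: {a=26, c=21}

Answer: 26 21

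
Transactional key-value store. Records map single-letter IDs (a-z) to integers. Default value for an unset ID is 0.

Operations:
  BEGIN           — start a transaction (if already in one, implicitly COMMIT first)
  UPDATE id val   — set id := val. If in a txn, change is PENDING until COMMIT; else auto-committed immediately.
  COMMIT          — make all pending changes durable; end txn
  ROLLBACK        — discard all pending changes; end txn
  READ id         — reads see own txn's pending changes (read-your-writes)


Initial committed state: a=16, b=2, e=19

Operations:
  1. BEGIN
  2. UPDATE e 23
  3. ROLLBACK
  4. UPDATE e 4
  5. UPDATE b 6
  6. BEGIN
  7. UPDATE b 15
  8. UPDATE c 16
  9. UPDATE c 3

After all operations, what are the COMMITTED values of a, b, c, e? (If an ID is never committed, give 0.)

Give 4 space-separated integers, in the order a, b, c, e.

Initial committed: {a=16, b=2, e=19}
Op 1: BEGIN: in_txn=True, pending={}
Op 2: UPDATE e=23 (pending; pending now {e=23})
Op 3: ROLLBACK: discarded pending ['e']; in_txn=False
Op 4: UPDATE e=4 (auto-commit; committed e=4)
Op 5: UPDATE b=6 (auto-commit; committed b=6)
Op 6: BEGIN: in_txn=True, pending={}
Op 7: UPDATE b=15 (pending; pending now {b=15})
Op 8: UPDATE c=16 (pending; pending now {b=15, c=16})
Op 9: UPDATE c=3 (pending; pending now {b=15, c=3})
Final committed: {a=16, b=6, e=4}

Answer: 16 6 0 4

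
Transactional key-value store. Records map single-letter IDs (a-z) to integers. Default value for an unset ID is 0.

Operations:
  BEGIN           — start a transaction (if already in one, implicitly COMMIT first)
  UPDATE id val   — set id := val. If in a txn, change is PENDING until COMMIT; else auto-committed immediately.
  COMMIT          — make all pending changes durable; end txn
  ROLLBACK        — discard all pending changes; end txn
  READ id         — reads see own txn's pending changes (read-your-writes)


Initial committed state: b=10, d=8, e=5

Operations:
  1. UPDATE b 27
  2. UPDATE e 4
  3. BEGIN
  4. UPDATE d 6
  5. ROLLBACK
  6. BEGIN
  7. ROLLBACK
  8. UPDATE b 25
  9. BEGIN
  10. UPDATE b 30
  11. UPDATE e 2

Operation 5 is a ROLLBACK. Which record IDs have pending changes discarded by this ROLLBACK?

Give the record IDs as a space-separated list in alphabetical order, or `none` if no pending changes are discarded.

Initial committed: {b=10, d=8, e=5}
Op 1: UPDATE b=27 (auto-commit; committed b=27)
Op 2: UPDATE e=4 (auto-commit; committed e=4)
Op 3: BEGIN: in_txn=True, pending={}
Op 4: UPDATE d=6 (pending; pending now {d=6})
Op 5: ROLLBACK: discarded pending ['d']; in_txn=False
Op 6: BEGIN: in_txn=True, pending={}
Op 7: ROLLBACK: discarded pending []; in_txn=False
Op 8: UPDATE b=25 (auto-commit; committed b=25)
Op 9: BEGIN: in_txn=True, pending={}
Op 10: UPDATE b=30 (pending; pending now {b=30})
Op 11: UPDATE e=2 (pending; pending now {b=30, e=2})
ROLLBACK at op 5 discards: ['d']

Answer: d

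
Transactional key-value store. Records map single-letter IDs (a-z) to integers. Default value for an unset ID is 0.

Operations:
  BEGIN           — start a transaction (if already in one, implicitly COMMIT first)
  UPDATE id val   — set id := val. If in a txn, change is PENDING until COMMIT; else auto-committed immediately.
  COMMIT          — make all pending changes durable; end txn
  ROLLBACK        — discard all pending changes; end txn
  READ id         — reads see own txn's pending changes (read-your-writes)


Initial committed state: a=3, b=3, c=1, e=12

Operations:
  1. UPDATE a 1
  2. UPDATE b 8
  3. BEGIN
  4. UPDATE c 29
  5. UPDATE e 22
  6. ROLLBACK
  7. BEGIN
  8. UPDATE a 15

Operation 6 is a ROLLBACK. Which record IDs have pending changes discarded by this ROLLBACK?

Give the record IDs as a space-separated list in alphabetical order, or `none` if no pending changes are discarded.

Answer: c e

Derivation:
Initial committed: {a=3, b=3, c=1, e=12}
Op 1: UPDATE a=1 (auto-commit; committed a=1)
Op 2: UPDATE b=8 (auto-commit; committed b=8)
Op 3: BEGIN: in_txn=True, pending={}
Op 4: UPDATE c=29 (pending; pending now {c=29})
Op 5: UPDATE e=22 (pending; pending now {c=29, e=22})
Op 6: ROLLBACK: discarded pending ['c', 'e']; in_txn=False
Op 7: BEGIN: in_txn=True, pending={}
Op 8: UPDATE a=15 (pending; pending now {a=15})
ROLLBACK at op 6 discards: ['c', 'e']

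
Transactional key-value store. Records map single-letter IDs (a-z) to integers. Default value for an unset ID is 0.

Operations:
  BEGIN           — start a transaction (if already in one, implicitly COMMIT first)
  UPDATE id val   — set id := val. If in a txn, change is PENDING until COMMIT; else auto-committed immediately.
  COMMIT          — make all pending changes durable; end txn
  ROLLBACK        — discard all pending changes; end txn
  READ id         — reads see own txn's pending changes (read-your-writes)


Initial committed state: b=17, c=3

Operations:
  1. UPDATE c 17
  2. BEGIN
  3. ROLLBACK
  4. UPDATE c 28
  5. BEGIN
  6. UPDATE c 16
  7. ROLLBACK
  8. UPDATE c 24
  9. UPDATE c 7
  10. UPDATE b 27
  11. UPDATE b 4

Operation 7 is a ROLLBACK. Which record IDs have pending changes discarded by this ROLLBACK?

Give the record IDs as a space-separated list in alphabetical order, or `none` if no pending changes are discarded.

Answer: c

Derivation:
Initial committed: {b=17, c=3}
Op 1: UPDATE c=17 (auto-commit; committed c=17)
Op 2: BEGIN: in_txn=True, pending={}
Op 3: ROLLBACK: discarded pending []; in_txn=False
Op 4: UPDATE c=28 (auto-commit; committed c=28)
Op 5: BEGIN: in_txn=True, pending={}
Op 6: UPDATE c=16 (pending; pending now {c=16})
Op 7: ROLLBACK: discarded pending ['c']; in_txn=False
Op 8: UPDATE c=24 (auto-commit; committed c=24)
Op 9: UPDATE c=7 (auto-commit; committed c=7)
Op 10: UPDATE b=27 (auto-commit; committed b=27)
Op 11: UPDATE b=4 (auto-commit; committed b=4)
ROLLBACK at op 7 discards: ['c']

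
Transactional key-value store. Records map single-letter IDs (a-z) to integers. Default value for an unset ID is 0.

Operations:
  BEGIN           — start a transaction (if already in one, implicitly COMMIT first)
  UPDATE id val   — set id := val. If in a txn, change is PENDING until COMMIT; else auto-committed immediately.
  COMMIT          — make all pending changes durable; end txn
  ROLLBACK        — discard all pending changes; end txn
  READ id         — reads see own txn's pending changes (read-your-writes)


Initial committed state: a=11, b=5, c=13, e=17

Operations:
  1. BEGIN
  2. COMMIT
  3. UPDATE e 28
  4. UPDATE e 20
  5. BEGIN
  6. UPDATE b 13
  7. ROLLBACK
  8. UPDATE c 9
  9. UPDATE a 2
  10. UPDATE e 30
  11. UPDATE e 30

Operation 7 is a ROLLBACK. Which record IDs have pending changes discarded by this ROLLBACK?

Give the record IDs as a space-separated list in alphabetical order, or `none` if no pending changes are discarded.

Initial committed: {a=11, b=5, c=13, e=17}
Op 1: BEGIN: in_txn=True, pending={}
Op 2: COMMIT: merged [] into committed; committed now {a=11, b=5, c=13, e=17}
Op 3: UPDATE e=28 (auto-commit; committed e=28)
Op 4: UPDATE e=20 (auto-commit; committed e=20)
Op 5: BEGIN: in_txn=True, pending={}
Op 6: UPDATE b=13 (pending; pending now {b=13})
Op 7: ROLLBACK: discarded pending ['b']; in_txn=False
Op 8: UPDATE c=9 (auto-commit; committed c=9)
Op 9: UPDATE a=2 (auto-commit; committed a=2)
Op 10: UPDATE e=30 (auto-commit; committed e=30)
Op 11: UPDATE e=30 (auto-commit; committed e=30)
ROLLBACK at op 7 discards: ['b']

Answer: b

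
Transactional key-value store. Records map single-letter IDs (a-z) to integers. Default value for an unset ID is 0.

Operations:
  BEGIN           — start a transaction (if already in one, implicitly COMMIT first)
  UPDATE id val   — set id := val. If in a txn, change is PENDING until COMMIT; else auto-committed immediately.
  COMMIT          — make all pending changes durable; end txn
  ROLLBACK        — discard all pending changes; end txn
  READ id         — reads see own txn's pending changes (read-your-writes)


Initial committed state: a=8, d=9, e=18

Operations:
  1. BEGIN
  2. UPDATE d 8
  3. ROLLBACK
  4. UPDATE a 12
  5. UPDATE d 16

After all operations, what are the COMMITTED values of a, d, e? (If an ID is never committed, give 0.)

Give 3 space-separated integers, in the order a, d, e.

Answer: 12 16 18

Derivation:
Initial committed: {a=8, d=9, e=18}
Op 1: BEGIN: in_txn=True, pending={}
Op 2: UPDATE d=8 (pending; pending now {d=8})
Op 3: ROLLBACK: discarded pending ['d']; in_txn=False
Op 4: UPDATE a=12 (auto-commit; committed a=12)
Op 5: UPDATE d=16 (auto-commit; committed d=16)
Final committed: {a=12, d=16, e=18}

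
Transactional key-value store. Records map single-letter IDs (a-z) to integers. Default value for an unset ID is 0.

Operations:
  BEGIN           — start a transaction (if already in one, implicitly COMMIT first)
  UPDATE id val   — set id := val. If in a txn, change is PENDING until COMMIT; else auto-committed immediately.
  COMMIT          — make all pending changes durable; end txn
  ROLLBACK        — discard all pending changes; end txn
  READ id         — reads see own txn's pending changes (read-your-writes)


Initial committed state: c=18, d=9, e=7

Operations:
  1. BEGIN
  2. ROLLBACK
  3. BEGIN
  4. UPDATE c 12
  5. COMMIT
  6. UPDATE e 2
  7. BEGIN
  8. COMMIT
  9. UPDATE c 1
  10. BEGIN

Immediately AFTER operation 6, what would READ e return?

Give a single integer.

Answer: 2

Derivation:
Initial committed: {c=18, d=9, e=7}
Op 1: BEGIN: in_txn=True, pending={}
Op 2: ROLLBACK: discarded pending []; in_txn=False
Op 3: BEGIN: in_txn=True, pending={}
Op 4: UPDATE c=12 (pending; pending now {c=12})
Op 5: COMMIT: merged ['c'] into committed; committed now {c=12, d=9, e=7}
Op 6: UPDATE e=2 (auto-commit; committed e=2)
After op 6: visible(e) = 2 (pending={}, committed={c=12, d=9, e=2})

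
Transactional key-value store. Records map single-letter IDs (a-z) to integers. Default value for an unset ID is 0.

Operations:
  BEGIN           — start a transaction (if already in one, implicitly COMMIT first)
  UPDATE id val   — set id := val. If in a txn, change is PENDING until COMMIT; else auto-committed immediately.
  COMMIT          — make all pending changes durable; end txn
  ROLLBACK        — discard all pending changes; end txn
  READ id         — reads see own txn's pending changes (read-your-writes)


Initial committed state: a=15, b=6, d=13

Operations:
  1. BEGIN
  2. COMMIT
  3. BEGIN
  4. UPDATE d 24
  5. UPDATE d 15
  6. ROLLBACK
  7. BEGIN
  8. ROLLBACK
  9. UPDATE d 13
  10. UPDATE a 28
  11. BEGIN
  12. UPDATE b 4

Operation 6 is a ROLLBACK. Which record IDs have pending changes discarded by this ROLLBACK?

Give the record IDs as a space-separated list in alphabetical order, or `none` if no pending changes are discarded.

Answer: d

Derivation:
Initial committed: {a=15, b=6, d=13}
Op 1: BEGIN: in_txn=True, pending={}
Op 2: COMMIT: merged [] into committed; committed now {a=15, b=6, d=13}
Op 3: BEGIN: in_txn=True, pending={}
Op 4: UPDATE d=24 (pending; pending now {d=24})
Op 5: UPDATE d=15 (pending; pending now {d=15})
Op 6: ROLLBACK: discarded pending ['d']; in_txn=False
Op 7: BEGIN: in_txn=True, pending={}
Op 8: ROLLBACK: discarded pending []; in_txn=False
Op 9: UPDATE d=13 (auto-commit; committed d=13)
Op 10: UPDATE a=28 (auto-commit; committed a=28)
Op 11: BEGIN: in_txn=True, pending={}
Op 12: UPDATE b=4 (pending; pending now {b=4})
ROLLBACK at op 6 discards: ['d']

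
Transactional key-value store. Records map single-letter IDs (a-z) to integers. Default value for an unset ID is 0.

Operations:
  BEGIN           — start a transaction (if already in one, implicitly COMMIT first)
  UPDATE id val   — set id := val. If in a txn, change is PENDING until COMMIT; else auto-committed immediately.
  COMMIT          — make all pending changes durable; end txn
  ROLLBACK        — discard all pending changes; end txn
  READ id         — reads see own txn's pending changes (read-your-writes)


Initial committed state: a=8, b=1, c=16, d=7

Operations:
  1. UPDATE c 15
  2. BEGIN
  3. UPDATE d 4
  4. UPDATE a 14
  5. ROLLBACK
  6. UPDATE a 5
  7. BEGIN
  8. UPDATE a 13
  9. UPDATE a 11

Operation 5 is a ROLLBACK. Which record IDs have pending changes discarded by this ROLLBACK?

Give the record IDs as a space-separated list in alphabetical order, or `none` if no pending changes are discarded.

Answer: a d

Derivation:
Initial committed: {a=8, b=1, c=16, d=7}
Op 1: UPDATE c=15 (auto-commit; committed c=15)
Op 2: BEGIN: in_txn=True, pending={}
Op 3: UPDATE d=4 (pending; pending now {d=4})
Op 4: UPDATE a=14 (pending; pending now {a=14, d=4})
Op 5: ROLLBACK: discarded pending ['a', 'd']; in_txn=False
Op 6: UPDATE a=5 (auto-commit; committed a=5)
Op 7: BEGIN: in_txn=True, pending={}
Op 8: UPDATE a=13 (pending; pending now {a=13})
Op 9: UPDATE a=11 (pending; pending now {a=11})
ROLLBACK at op 5 discards: ['a', 'd']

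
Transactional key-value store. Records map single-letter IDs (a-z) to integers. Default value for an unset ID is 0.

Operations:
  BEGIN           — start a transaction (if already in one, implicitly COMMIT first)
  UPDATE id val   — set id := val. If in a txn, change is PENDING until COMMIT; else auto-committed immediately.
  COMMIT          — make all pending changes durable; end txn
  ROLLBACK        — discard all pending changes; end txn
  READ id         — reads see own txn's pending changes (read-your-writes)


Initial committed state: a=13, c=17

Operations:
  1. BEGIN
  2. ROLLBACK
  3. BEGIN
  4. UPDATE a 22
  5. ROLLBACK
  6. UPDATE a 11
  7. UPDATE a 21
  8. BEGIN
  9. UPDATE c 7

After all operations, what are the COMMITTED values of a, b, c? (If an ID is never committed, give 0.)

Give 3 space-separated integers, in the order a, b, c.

Initial committed: {a=13, c=17}
Op 1: BEGIN: in_txn=True, pending={}
Op 2: ROLLBACK: discarded pending []; in_txn=False
Op 3: BEGIN: in_txn=True, pending={}
Op 4: UPDATE a=22 (pending; pending now {a=22})
Op 5: ROLLBACK: discarded pending ['a']; in_txn=False
Op 6: UPDATE a=11 (auto-commit; committed a=11)
Op 7: UPDATE a=21 (auto-commit; committed a=21)
Op 8: BEGIN: in_txn=True, pending={}
Op 9: UPDATE c=7 (pending; pending now {c=7})
Final committed: {a=21, c=17}

Answer: 21 0 17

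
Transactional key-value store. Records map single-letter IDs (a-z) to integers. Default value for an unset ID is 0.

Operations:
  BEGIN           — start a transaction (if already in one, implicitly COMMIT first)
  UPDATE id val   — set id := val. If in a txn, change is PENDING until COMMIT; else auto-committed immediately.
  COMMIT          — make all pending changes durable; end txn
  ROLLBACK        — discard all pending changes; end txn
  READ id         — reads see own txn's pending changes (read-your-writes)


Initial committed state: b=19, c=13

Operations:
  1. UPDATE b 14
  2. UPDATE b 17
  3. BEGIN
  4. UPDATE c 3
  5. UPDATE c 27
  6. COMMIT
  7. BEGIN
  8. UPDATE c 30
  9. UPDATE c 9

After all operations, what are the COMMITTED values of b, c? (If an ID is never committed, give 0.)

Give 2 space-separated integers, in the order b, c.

Initial committed: {b=19, c=13}
Op 1: UPDATE b=14 (auto-commit; committed b=14)
Op 2: UPDATE b=17 (auto-commit; committed b=17)
Op 3: BEGIN: in_txn=True, pending={}
Op 4: UPDATE c=3 (pending; pending now {c=3})
Op 5: UPDATE c=27 (pending; pending now {c=27})
Op 6: COMMIT: merged ['c'] into committed; committed now {b=17, c=27}
Op 7: BEGIN: in_txn=True, pending={}
Op 8: UPDATE c=30 (pending; pending now {c=30})
Op 9: UPDATE c=9 (pending; pending now {c=9})
Final committed: {b=17, c=27}

Answer: 17 27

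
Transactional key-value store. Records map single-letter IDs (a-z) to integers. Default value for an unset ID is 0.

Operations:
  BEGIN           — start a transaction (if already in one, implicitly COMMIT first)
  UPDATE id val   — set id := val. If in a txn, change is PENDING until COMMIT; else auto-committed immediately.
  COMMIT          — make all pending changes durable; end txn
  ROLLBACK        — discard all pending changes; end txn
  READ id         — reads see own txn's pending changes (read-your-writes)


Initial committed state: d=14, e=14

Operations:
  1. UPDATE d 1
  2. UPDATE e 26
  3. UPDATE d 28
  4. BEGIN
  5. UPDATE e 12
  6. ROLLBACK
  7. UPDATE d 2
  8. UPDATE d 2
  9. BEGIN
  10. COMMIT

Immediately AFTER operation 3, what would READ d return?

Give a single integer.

Answer: 28

Derivation:
Initial committed: {d=14, e=14}
Op 1: UPDATE d=1 (auto-commit; committed d=1)
Op 2: UPDATE e=26 (auto-commit; committed e=26)
Op 3: UPDATE d=28 (auto-commit; committed d=28)
After op 3: visible(d) = 28 (pending={}, committed={d=28, e=26})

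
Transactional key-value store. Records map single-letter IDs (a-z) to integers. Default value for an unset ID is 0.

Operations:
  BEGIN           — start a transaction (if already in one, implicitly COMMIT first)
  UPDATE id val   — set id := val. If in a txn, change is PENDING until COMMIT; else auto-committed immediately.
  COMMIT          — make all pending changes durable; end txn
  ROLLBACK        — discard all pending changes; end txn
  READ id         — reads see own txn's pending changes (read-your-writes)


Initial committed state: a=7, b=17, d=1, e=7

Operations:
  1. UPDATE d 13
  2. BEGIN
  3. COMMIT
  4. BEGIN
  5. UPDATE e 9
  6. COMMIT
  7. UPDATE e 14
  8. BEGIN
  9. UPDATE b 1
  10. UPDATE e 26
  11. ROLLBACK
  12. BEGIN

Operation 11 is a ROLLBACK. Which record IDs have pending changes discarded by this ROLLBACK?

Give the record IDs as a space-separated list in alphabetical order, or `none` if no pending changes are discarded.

Answer: b e

Derivation:
Initial committed: {a=7, b=17, d=1, e=7}
Op 1: UPDATE d=13 (auto-commit; committed d=13)
Op 2: BEGIN: in_txn=True, pending={}
Op 3: COMMIT: merged [] into committed; committed now {a=7, b=17, d=13, e=7}
Op 4: BEGIN: in_txn=True, pending={}
Op 5: UPDATE e=9 (pending; pending now {e=9})
Op 6: COMMIT: merged ['e'] into committed; committed now {a=7, b=17, d=13, e=9}
Op 7: UPDATE e=14 (auto-commit; committed e=14)
Op 8: BEGIN: in_txn=True, pending={}
Op 9: UPDATE b=1 (pending; pending now {b=1})
Op 10: UPDATE e=26 (pending; pending now {b=1, e=26})
Op 11: ROLLBACK: discarded pending ['b', 'e']; in_txn=False
Op 12: BEGIN: in_txn=True, pending={}
ROLLBACK at op 11 discards: ['b', 'e']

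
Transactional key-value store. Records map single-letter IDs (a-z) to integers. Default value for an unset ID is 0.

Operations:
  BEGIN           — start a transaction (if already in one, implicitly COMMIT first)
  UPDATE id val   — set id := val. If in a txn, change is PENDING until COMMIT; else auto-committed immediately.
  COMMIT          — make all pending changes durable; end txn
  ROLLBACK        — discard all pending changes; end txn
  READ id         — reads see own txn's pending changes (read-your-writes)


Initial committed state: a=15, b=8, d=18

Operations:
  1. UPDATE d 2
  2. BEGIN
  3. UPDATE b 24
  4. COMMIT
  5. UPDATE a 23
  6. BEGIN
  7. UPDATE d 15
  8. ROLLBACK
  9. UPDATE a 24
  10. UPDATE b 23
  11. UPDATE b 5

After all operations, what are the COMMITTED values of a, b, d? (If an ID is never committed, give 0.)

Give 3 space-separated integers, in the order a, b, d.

Initial committed: {a=15, b=8, d=18}
Op 1: UPDATE d=2 (auto-commit; committed d=2)
Op 2: BEGIN: in_txn=True, pending={}
Op 3: UPDATE b=24 (pending; pending now {b=24})
Op 4: COMMIT: merged ['b'] into committed; committed now {a=15, b=24, d=2}
Op 5: UPDATE a=23 (auto-commit; committed a=23)
Op 6: BEGIN: in_txn=True, pending={}
Op 7: UPDATE d=15 (pending; pending now {d=15})
Op 8: ROLLBACK: discarded pending ['d']; in_txn=False
Op 9: UPDATE a=24 (auto-commit; committed a=24)
Op 10: UPDATE b=23 (auto-commit; committed b=23)
Op 11: UPDATE b=5 (auto-commit; committed b=5)
Final committed: {a=24, b=5, d=2}

Answer: 24 5 2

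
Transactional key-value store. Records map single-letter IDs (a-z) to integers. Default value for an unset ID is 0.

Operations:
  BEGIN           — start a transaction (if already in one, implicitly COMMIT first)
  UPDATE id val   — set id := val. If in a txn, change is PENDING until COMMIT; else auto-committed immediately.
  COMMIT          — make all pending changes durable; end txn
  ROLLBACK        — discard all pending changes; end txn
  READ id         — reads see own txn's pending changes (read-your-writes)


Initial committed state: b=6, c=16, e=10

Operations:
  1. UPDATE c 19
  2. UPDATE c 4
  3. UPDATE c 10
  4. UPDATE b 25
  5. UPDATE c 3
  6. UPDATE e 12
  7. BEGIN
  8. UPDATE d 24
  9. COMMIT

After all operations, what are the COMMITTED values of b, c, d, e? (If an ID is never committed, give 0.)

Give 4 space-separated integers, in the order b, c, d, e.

Initial committed: {b=6, c=16, e=10}
Op 1: UPDATE c=19 (auto-commit; committed c=19)
Op 2: UPDATE c=4 (auto-commit; committed c=4)
Op 3: UPDATE c=10 (auto-commit; committed c=10)
Op 4: UPDATE b=25 (auto-commit; committed b=25)
Op 5: UPDATE c=3 (auto-commit; committed c=3)
Op 6: UPDATE e=12 (auto-commit; committed e=12)
Op 7: BEGIN: in_txn=True, pending={}
Op 8: UPDATE d=24 (pending; pending now {d=24})
Op 9: COMMIT: merged ['d'] into committed; committed now {b=25, c=3, d=24, e=12}
Final committed: {b=25, c=3, d=24, e=12}

Answer: 25 3 24 12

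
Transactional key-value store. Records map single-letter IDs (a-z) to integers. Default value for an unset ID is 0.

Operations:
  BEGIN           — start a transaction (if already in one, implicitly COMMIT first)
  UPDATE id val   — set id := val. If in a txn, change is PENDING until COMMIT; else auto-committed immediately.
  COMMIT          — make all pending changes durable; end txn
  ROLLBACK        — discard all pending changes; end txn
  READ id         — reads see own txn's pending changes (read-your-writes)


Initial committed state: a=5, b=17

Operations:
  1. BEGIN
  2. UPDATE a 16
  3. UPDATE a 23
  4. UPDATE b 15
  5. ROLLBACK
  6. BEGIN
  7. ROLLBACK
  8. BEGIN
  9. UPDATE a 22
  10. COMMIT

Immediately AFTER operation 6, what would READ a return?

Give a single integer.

Answer: 5

Derivation:
Initial committed: {a=5, b=17}
Op 1: BEGIN: in_txn=True, pending={}
Op 2: UPDATE a=16 (pending; pending now {a=16})
Op 3: UPDATE a=23 (pending; pending now {a=23})
Op 4: UPDATE b=15 (pending; pending now {a=23, b=15})
Op 5: ROLLBACK: discarded pending ['a', 'b']; in_txn=False
Op 6: BEGIN: in_txn=True, pending={}
After op 6: visible(a) = 5 (pending={}, committed={a=5, b=17})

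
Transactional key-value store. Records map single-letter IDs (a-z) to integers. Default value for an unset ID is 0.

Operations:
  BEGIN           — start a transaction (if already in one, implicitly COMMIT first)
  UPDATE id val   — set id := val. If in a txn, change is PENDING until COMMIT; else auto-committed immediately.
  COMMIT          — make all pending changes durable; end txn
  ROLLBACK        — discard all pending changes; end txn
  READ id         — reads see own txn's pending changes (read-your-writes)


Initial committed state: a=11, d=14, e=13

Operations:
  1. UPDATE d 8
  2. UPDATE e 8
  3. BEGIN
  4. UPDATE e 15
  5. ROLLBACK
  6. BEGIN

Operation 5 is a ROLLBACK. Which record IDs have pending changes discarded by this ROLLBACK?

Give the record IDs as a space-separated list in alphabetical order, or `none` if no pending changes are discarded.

Initial committed: {a=11, d=14, e=13}
Op 1: UPDATE d=8 (auto-commit; committed d=8)
Op 2: UPDATE e=8 (auto-commit; committed e=8)
Op 3: BEGIN: in_txn=True, pending={}
Op 4: UPDATE e=15 (pending; pending now {e=15})
Op 5: ROLLBACK: discarded pending ['e']; in_txn=False
Op 6: BEGIN: in_txn=True, pending={}
ROLLBACK at op 5 discards: ['e']

Answer: e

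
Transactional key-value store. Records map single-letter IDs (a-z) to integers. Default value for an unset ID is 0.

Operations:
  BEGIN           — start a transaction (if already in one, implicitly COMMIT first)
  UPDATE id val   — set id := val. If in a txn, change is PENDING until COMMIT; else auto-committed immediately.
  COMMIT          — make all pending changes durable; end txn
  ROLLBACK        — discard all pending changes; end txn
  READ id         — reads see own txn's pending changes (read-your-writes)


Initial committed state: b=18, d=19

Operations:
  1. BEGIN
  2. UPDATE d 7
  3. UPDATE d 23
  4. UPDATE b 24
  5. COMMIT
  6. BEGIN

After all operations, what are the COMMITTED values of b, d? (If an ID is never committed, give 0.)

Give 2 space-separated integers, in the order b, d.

Initial committed: {b=18, d=19}
Op 1: BEGIN: in_txn=True, pending={}
Op 2: UPDATE d=7 (pending; pending now {d=7})
Op 3: UPDATE d=23 (pending; pending now {d=23})
Op 4: UPDATE b=24 (pending; pending now {b=24, d=23})
Op 5: COMMIT: merged ['b', 'd'] into committed; committed now {b=24, d=23}
Op 6: BEGIN: in_txn=True, pending={}
Final committed: {b=24, d=23}

Answer: 24 23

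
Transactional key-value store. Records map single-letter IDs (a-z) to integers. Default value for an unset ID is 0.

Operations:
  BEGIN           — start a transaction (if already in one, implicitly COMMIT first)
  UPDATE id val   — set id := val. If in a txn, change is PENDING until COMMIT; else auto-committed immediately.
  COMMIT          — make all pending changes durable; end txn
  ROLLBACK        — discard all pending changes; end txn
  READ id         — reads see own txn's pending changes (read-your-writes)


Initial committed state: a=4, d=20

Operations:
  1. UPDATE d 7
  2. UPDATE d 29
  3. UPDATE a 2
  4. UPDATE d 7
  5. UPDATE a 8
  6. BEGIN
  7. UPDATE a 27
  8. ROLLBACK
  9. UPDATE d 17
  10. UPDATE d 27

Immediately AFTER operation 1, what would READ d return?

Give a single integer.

Answer: 7

Derivation:
Initial committed: {a=4, d=20}
Op 1: UPDATE d=7 (auto-commit; committed d=7)
After op 1: visible(d) = 7 (pending={}, committed={a=4, d=7})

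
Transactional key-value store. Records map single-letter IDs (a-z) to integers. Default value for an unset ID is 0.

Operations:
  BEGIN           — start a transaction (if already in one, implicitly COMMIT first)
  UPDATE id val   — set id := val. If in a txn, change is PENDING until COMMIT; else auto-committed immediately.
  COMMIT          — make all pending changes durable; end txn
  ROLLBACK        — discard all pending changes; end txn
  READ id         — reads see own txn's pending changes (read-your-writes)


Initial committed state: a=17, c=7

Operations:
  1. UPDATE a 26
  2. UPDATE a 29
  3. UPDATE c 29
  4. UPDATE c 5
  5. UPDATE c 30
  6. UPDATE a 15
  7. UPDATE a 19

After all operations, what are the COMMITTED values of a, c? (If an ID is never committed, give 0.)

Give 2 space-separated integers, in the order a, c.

Answer: 19 30

Derivation:
Initial committed: {a=17, c=7}
Op 1: UPDATE a=26 (auto-commit; committed a=26)
Op 2: UPDATE a=29 (auto-commit; committed a=29)
Op 3: UPDATE c=29 (auto-commit; committed c=29)
Op 4: UPDATE c=5 (auto-commit; committed c=5)
Op 5: UPDATE c=30 (auto-commit; committed c=30)
Op 6: UPDATE a=15 (auto-commit; committed a=15)
Op 7: UPDATE a=19 (auto-commit; committed a=19)
Final committed: {a=19, c=30}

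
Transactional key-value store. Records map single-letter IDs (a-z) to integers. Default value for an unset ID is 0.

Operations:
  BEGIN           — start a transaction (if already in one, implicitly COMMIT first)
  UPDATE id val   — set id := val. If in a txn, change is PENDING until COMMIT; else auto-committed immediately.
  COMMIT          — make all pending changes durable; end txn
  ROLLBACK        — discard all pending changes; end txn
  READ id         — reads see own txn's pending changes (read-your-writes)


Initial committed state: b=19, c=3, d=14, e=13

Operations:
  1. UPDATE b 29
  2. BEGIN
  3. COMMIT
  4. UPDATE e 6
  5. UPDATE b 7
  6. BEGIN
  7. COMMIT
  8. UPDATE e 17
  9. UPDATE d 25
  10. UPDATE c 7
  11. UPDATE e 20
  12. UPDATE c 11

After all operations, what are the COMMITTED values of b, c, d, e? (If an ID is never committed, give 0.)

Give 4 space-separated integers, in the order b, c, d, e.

Answer: 7 11 25 20

Derivation:
Initial committed: {b=19, c=3, d=14, e=13}
Op 1: UPDATE b=29 (auto-commit; committed b=29)
Op 2: BEGIN: in_txn=True, pending={}
Op 3: COMMIT: merged [] into committed; committed now {b=29, c=3, d=14, e=13}
Op 4: UPDATE e=6 (auto-commit; committed e=6)
Op 5: UPDATE b=7 (auto-commit; committed b=7)
Op 6: BEGIN: in_txn=True, pending={}
Op 7: COMMIT: merged [] into committed; committed now {b=7, c=3, d=14, e=6}
Op 8: UPDATE e=17 (auto-commit; committed e=17)
Op 9: UPDATE d=25 (auto-commit; committed d=25)
Op 10: UPDATE c=7 (auto-commit; committed c=7)
Op 11: UPDATE e=20 (auto-commit; committed e=20)
Op 12: UPDATE c=11 (auto-commit; committed c=11)
Final committed: {b=7, c=11, d=25, e=20}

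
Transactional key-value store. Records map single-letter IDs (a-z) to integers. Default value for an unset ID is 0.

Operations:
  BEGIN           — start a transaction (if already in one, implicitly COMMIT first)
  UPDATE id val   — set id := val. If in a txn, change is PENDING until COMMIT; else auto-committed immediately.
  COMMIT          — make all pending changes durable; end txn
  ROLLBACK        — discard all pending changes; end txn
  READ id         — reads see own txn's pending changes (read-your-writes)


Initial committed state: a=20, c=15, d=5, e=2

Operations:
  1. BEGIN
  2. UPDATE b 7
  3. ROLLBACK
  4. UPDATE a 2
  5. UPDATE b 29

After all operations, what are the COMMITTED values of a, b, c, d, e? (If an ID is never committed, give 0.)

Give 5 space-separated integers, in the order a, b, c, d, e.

Initial committed: {a=20, c=15, d=5, e=2}
Op 1: BEGIN: in_txn=True, pending={}
Op 2: UPDATE b=7 (pending; pending now {b=7})
Op 3: ROLLBACK: discarded pending ['b']; in_txn=False
Op 4: UPDATE a=2 (auto-commit; committed a=2)
Op 5: UPDATE b=29 (auto-commit; committed b=29)
Final committed: {a=2, b=29, c=15, d=5, e=2}

Answer: 2 29 15 5 2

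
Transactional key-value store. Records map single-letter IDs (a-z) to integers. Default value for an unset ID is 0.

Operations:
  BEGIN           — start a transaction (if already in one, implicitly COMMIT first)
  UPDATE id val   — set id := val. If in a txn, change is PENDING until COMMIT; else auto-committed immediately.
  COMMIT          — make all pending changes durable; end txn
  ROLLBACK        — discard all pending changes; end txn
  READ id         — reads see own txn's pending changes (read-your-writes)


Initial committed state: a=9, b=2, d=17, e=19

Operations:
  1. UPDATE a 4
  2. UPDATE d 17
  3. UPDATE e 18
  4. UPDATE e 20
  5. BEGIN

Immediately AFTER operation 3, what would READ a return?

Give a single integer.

Answer: 4

Derivation:
Initial committed: {a=9, b=2, d=17, e=19}
Op 1: UPDATE a=4 (auto-commit; committed a=4)
Op 2: UPDATE d=17 (auto-commit; committed d=17)
Op 3: UPDATE e=18 (auto-commit; committed e=18)
After op 3: visible(a) = 4 (pending={}, committed={a=4, b=2, d=17, e=18})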